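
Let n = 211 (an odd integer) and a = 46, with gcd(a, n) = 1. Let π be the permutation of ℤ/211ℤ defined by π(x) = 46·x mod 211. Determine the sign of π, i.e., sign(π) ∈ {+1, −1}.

+1

Orbit of 114 under x↦46x: [114, 180, 51, 25, 95, 150, 148]… (length divides ord_211(46)).
Cycle lengths of π_46 on ℤ/211ℤ: [105, 105, 1]; 3 cycles in total.
211 − 3 = 208 transpositions; sign(π) = (−1)^208 = +1.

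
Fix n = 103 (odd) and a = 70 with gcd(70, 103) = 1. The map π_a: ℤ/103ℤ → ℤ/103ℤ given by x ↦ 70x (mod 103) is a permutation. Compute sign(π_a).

Trace 77: π^k(77) = [77, 34, 11, 49, 31, 7, 78] for k=0..6.
2 cycles of lengths [102, 1].
103 − 2 = 101 transpositions; sign(π) = (−1)^101 = -1.
(70|103)_J = -1 (Zolotarev's lemma cross-check).

-1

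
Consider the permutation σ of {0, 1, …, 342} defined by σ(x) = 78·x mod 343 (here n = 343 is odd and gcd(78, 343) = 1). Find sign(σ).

Trace 50: π^k(50) = [50, 127, 302, 232, 260, 43, 267] for k=0..6.
Decompose π into cycles: lengths [49, 49, 49, 49, 49, 49, 7, 7, 7, 7, 7, 7, 1, 1, 1, 1, 1, 1, 1] (19 cycles, including the fixed point 0).
n − c = 343 − 19 = 324; sign = (−1)^324 = +1.

+1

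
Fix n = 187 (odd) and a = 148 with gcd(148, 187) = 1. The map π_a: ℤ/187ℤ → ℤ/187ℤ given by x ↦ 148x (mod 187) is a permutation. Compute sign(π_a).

-1

Trace 1: π^k(1) = [1, 148, 25, 147, 64, 122, 104] for k=0..6.
Decompose π into cycles: lengths [80, 80, 16, 5, 5, 1] (6 cycles, including the fixed point 0).
sign(π) = (−1)^{n − #cycles} = (−1)^{187−6} = (−1)^181 = -1.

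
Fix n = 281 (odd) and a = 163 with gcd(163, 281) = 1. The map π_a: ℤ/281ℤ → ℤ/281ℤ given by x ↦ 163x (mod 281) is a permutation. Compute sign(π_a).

Start at x=238: 238 → 16 → 79 → 232 → 162 → 273 → 101 → … (one orbit).
9 cycles of lengths [35, 35, 35, 35, 35, 35, 35, 35, 1].
281 − 9 = 272 transpositions; sign(π) = (−1)^272 = +1.
The Jacobi symbol (163|281) = +1 (Zolotarev) agrees.

+1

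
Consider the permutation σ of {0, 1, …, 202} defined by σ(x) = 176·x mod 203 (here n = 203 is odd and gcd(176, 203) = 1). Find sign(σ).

Start at x=106: 106 → 183 → 134 → 36 → 43 → 57 → 85 → … (one orbit).
14 cycles of lengths [28, 28, 28, 28, 28, 28, 28, 1, 1, 1, 1, 1, 1, 1].
203 − 14 = 189 transpositions; sign(π) = (−1)^189 = -1.
Via Zolotarev, sign(π_{176}) = (176|203) = -1.

-1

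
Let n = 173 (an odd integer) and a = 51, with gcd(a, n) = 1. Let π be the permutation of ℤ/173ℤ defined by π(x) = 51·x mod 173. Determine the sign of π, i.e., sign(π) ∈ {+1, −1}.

Trace 57: π^k(57) = [57, 139, 169, 142, 149, 160, 29] for k=0..6.
The orbit structure of x ↦ 51x mod 173: 5 orbits of sizes [43, 43, 43, 43, 1].
5 cycles on 173: each ℓ→(−1)^(ℓ−1), product (−1)^168 = +1.

+1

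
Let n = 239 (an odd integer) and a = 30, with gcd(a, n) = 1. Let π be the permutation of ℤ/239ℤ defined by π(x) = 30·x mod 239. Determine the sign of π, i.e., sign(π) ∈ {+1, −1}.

+1

Trace 85: π^k(85) = [85, 160, 20, 122, 75, 99, 102] for k=0..6.
The orbit structure of x ↦ 30x mod 239: 3 orbits of sizes [119, 119, 1].
3 cycles on 239: each ℓ→(−1)^(ℓ−1), product (−1)^236 = +1.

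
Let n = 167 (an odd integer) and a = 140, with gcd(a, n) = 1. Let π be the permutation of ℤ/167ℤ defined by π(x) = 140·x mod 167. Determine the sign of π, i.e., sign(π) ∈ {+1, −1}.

-1

Start at x=53: 53 → 72 → 60 → 50 → 153 → 44 → 148 → … (one orbit).
π_140 has 2 disjoint cycles with lengths [166, 1] on {0,…,166}.
With 2 cycles on 167 points, sign = (−1)^{167−2} = -1.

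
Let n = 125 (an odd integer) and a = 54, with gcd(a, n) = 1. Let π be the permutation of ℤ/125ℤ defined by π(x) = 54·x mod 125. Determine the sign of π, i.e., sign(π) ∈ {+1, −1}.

Orbit of 54 under x↦54x: [54, 41, 89, 56, 24, 46, 109]… (length divides ord_125(54)).
Decompose π into cycles: lengths [50, 50, 10, 10, 2, 2, 1] (7 cycles, including the fixed point 0).
With 7 cycles on 125 points, sign = (−1)^{125−7} = +1.

+1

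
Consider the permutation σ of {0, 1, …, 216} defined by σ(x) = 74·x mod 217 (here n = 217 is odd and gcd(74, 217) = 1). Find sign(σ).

-1

Orbit of 177 under x↦74x: [177, 78, 130, 72, 120, 200, 44]… (length divides ord_217(74)).
Cycle lengths of π_74 on ℤ/217ℤ: [30, 30, 30, 30, 30, 30, 30, 3, 3, 1]; 10 cycles in total.
Σ(ℓ_i−1) = 217−10 = 207; sign = (−1)^207 = -1.
(74|217)_J = -1 (Zolotarev's lemma cross-check).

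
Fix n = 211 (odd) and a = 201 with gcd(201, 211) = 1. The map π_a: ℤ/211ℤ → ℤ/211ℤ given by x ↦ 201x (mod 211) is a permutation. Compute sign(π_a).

Start at x=1: 1 → 201 → 100 → 55 → 83 → 14 → 71 → … (one orbit).
Decompose π into cycles: lengths [15, 15, 15, 15, 15, 15, 15, 15, 15, 15, 15, 15, 15, 15, 1] (15 cycles, including the fixed point 0).
15 cycles on 211: each ℓ→(−1)^(ℓ−1), product (−1)^196 = +1.
Zolotarev: (201|211) = +1, matching the cycle-count sign.

+1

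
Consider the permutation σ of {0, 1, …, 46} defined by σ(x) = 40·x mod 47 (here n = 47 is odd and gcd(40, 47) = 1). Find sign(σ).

-1

Start at x=17: 17 → 22 → 34 → 44 → 21 → 41 → 42 → … (one orbit).
Decompose π into cycles: lengths [46, 1] (2 cycles, including the fixed point 0).
n − c = 47 − 2 = 45; sign = (−1)^45 = -1.
Zolotarev: (40|47) = -1, matching the cycle-count sign.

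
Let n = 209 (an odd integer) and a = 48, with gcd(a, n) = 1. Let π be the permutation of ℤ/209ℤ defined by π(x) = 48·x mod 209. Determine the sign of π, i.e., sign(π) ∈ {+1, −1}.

-1

Start at x=102: 102 → 89 → 92 → 27 → 42 → 135 → 1 → … (one orbit).
The orbit structure of x ↦ 48x mod 209: 6 orbits of sizes [90, 90, 18, 5, 5, 1].
209 − 6 = 203 transpositions; sign(π) = (−1)^203 = -1.
Zolotarev: (48|209) = -1, matching the cycle-count sign.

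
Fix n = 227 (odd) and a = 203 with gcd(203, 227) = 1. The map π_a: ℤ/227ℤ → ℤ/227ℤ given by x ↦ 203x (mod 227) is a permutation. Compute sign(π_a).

+1

Trace 33: π^k(33) = [33, 116, 167, 78, 171, 209, 205] for k=0..6.
3 cycles of lengths [113, 113, 1].
n − c = 227 − 3 = 224; sign = (−1)^224 = +1.
(203|227)_J = +1 (Zolotarev's lemma cross-check).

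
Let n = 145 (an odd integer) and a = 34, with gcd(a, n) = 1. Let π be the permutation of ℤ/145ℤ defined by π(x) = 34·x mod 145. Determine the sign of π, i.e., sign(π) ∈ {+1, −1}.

+1

Trace 144: π^k(144) = [144, 111, 4, 136, 129, 36, 64] for k=0..6.
13 cycles of lengths [14, 14, 14, 14, 14, 14, 14, 14, 14, 14, 2, 2, 1].
145 − 13 = 132 transpositions; sign(π) = (−1)^132 = +1.
Via Zolotarev, sign(π_{34}) = (34|145) = +1.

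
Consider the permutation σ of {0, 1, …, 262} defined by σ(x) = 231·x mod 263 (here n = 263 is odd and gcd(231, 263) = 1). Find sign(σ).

Orbit of 105 under x↦231x: [105, 59, 216, 189, 1, 231, 235]… (length divides ord_263(231)).
Cycle lengths of π_231 on ℤ/263ℤ: [262, 1]; 2 cycles in total.
n − c = 263 − 2 = 261; sign = (−1)^261 = -1.
Check: (231/263) = -1 by Zolotarev.

-1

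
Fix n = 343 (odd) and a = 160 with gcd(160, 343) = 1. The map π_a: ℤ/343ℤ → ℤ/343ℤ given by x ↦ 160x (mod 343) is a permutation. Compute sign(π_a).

Trace 113: π^k(113) = [113, 244, 281, 27, 204, 55, 225] for k=0..6.
Cycle lengths of π_160 on ℤ/343ℤ: [98, 98, 98, 14, 14, 14, 2, 2, 2, 1]; 10 cycles in total.
n − c = 343 − 10 = 333; sign = (−1)^333 = -1.
Via Zolotarev, sign(π_{160}) = (160|343) = -1.

-1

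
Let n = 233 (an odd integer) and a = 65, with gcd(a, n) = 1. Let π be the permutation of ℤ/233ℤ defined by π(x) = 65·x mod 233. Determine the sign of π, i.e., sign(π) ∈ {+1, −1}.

Start at x=79: 79 → 9 → 119 → 46 → 194 → 28 → 189 → … (one orbit).
The orbit structure of x ↦ 65x mod 233: 2 orbits of sizes [232, 1].
With 2 cycles on 233 points, sign = (−1)^{233−2} = -1.

-1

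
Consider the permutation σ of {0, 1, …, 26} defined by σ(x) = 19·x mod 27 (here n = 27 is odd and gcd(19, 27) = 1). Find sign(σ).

Orbit of 10 under x↦19x: [10, 1, 19]… (length divides ord_27(19)).
π_19 has 15 disjoint cycles with lengths [3, 3, 3, 3, 3, 3, 1, 1, 1, 1, 1, 1, 1, 1, 1] on {0,…,26}.
Σ(ℓ_i−1) = 27−15 = 12; sign = (−1)^12 = +1.
Via Zolotarev, sign(π_{19}) = (19|27) = +1.

+1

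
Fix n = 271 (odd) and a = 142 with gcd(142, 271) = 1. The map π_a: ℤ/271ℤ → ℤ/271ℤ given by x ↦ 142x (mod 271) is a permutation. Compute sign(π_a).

-1

Trace 68: π^k(68) = [68, 171, 163, 111, 44, 15, 233] for k=0..6.
Decompose π into cycles: lengths [270, 1] (2 cycles, including the fixed point 0).
Σ(ℓ_i−1) = 271−2 = 269; sign = (−1)^269 = -1.
Zolotarev: (142|271) = -1, matching the cycle-count sign.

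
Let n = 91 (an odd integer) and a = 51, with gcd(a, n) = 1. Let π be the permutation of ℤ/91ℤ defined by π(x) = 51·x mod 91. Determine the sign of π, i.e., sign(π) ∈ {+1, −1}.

+1

Start at x=51: 51 → 53 → 64 → 79 → 25 → 1 → 51 (one orbit).
The orbit structure of x ↦ 51x mod 91: 21 orbits of sizes [6, 6, 6, 6, 6, 6, 6, 6, 6, 6, 6, 6, 3, 3, 2, 2, 2, 2, 2, 2, 1].
n − c = 91 − 21 = 70; sign = (−1)^70 = +1.
Check: (51/91) = +1 by Zolotarev.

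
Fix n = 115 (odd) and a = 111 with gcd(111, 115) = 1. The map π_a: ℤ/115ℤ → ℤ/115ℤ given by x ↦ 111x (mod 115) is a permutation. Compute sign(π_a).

Orbit of 6 under x↦111x: [6, 91, 96, 76, 41, 66, 81]… (length divides ord_115(111)).
The orbit structure of x ↦ 111x mod 115: 10 orbits of sizes [22, 22, 22, 22, 22, 1, 1, 1, 1, 1].
sign(π) = (−1)^{n − #cycles} = (−1)^{115−10} = (−1)^105 = -1.

-1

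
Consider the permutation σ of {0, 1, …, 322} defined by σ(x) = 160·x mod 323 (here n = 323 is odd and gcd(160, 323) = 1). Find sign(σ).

+1

Trace 87: π^k(87) = [87, 31, 115, 312, 178, 56, 239] for k=0..6.
Cycle type of π: 48×6 + 16 + 6×3 + 1; total 11 cycles.
11 cycles on 323: each ℓ→(−1)^(ℓ−1), product (−1)^312 = +1.
Via Zolotarev, sign(π_{160}) = (160|323) = +1.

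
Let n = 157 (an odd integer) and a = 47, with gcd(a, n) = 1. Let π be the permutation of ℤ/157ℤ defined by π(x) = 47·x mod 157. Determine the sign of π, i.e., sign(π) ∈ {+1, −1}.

+1

Orbit of 89 under x↦47x: [89, 101, 37, 12, 93, 132, 81]… (length divides ord_157(47)).
Decompose π into cycles: lengths [39, 39, 39, 39, 1] (5 cycles, including the fixed point 0).
5 cycles on 157: each ℓ→(−1)^(ℓ−1), product (−1)^152 = +1.
Via Zolotarev, sign(π_{47}) = (47|157) = +1.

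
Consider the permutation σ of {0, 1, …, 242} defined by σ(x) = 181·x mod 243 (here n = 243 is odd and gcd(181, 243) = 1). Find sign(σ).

+1

Start at x=235: 235 → 10 → 109 → 46 → 64 → 163 → 100 → … (one orbit).
Cycle lengths of π_181 on ℤ/243ℤ: [27, 27, 27, 27, 27, 27, 9, 9, 9, 9, 9, 9, 3, 3, 3, 3, 3, 3, 1, 1, 1, 1, 1, 1, 1, 1, 1]; 27 cycles in total.
27 cycles on 243: each ℓ→(−1)^(ℓ−1), product (−1)^216 = +1.
Zolotarev: (181|243) = +1, matching the cycle-count sign.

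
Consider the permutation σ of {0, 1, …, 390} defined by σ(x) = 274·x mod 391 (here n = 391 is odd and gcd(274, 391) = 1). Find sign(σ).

Orbit of 212 under x↦274x: [212, 220, 66, 98, 264, 1, 274]… (length divides ord_391(274)).
8 cycles of lengths [88, 88, 88, 88, 22, 8, 8, 1].
8 cycles on 391: each ℓ→(−1)^(ℓ−1), product (−1)^383 = -1.
Via Zolotarev, sign(π_{274}) = (274|391) = -1.

-1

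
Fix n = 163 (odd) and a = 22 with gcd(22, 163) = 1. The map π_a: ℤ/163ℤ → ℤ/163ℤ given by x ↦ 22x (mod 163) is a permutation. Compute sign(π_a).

+1

Trace 115: π^k(115) = [115, 85, 77, 64, 104, 6, 132] for k=0..6.
Cycle lengths of π_22 on ℤ/163ℤ: [27, 27, 27, 27, 27, 27, 1]; 7 cycles in total.
sign(π) = (−1)^{n − #cycles} = (−1)^{163−7} = (−1)^156 = +1.
(22|163)_J = +1 (Zolotarev's lemma cross-check).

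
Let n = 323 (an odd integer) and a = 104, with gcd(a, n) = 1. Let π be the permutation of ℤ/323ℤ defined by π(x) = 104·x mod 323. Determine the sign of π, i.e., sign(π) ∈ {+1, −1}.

Trace 310: π^k(310) = [310, 263, 220, 270, 302, 77, 256] for k=0..6.
π_104 has 9 disjoint cycles with lengths [72, 72, 72, 72, 9, 9, 8, 8, 1] on {0,…,322}.
Σ(ℓ_i−1) = 323−9 = 314; sign = (−1)^314 = +1.
The Jacobi symbol (104|323) = +1 (Zolotarev) agrees.

+1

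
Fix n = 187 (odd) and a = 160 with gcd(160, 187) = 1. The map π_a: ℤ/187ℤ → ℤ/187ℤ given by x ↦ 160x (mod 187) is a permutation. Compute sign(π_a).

Orbit of 166 under x↦160x: [166, 6, 25, 73, 86, 109, 49]… (length divides ord_187(160)).
Decompose π into cycles: lengths [80, 80, 16, 10, 1] (5 cycles, including the fixed point 0).
5 cycles on 187: each ℓ→(−1)^(ℓ−1), product (−1)^182 = +1.
The Jacobi symbol (160|187) = +1 (Zolotarev) agrees.

+1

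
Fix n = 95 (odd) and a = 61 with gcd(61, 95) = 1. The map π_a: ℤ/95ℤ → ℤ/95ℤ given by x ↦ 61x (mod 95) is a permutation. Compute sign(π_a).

+1

Start at x=36: 36 → 11 → 6 → 81 → 1 → 61 → 16 → … (one orbit).
15 cycles of lengths [9, 9, 9, 9, 9, 9, 9, 9, 9, 9, 1, 1, 1, 1, 1].
Σ(ℓ_i−1) = 95−15 = 80; sign = (−1)^80 = +1.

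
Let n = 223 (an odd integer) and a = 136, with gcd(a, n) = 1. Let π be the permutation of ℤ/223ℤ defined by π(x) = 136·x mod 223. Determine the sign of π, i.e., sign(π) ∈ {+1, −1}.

Start at x=30: 30 → 66 → 56 → 34 → 164 → 4 → 98 → … (one orbit).
The orbit structure of x ↦ 136x mod 223: 7 orbits of sizes [37, 37, 37, 37, 37, 37, 1].
223 − 7 = 216 transpositions; sign(π) = (−1)^216 = +1.
The Jacobi symbol (136|223) = +1 (Zolotarev) agrees.

+1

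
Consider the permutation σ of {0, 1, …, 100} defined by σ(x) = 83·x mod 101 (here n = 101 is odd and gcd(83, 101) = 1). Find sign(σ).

Orbit of 67 under x↦83x: [67, 6, 94, 25, 55, 20, 44]… (length divides ord_101(83)).
Decompose π into cycles: lengths [100, 1] (2 cycles, including the fixed point 0).
n − c = 101 − 2 = 99; sign = (−1)^99 = -1.
The Jacobi symbol (83|101) = -1 (Zolotarev) agrees.

-1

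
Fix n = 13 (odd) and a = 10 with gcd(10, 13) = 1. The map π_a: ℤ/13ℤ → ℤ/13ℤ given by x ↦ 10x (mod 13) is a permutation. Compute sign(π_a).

+1

Trace 9: π^k(9) = [9, 12, 3, 4, 1, 10] for k=0..5.
Decompose π into cycles: lengths [6, 6, 1] (3 cycles, including the fixed point 0).
n − c = 13 − 3 = 10; sign = (−1)^10 = +1.
Check: (10/13) = +1 by Zolotarev.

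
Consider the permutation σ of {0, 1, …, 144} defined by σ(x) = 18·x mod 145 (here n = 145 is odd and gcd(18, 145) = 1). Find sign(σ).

Trace 113: π^k(113) = [113, 4, 72, 136, 128, 129, 2] for k=0..6.
Cycle lengths of π_18 on ℤ/145ℤ: [28, 28, 28, 28, 28, 4, 1]; 7 cycles in total.
145 − 7 = 138 transpositions; sign(π) = (−1)^138 = +1.
The Jacobi symbol (18|145) = +1 (Zolotarev) agrees.

+1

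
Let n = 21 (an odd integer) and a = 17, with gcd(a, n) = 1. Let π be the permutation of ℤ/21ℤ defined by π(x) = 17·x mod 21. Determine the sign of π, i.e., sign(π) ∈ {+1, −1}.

+1

Trace 1: π^k(1) = [1, 17, 16, 20, 4, 5] for k=0..5.
π_17 has 5 disjoint cycles with lengths [6, 6, 6, 2, 1] on {0,…,20}.
sign(π) = (−1)^{n − #cycles} = (−1)^{21−5} = (−1)^16 = +1.
Check: (17/21) = +1 by Zolotarev.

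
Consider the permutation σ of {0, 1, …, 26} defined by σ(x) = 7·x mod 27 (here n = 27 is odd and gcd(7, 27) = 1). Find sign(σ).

Start at x=25: 25 → 13 → 10 → 16 → 4 → 1 → 7 → … (one orbit).
Decompose π into cycles: lengths [9, 9, 3, 3, 1, 1, 1] (7 cycles, including the fixed point 0).
27 − 7 = 20 transpositions; sign(π) = (−1)^20 = +1.
Zolotarev: (7|27) = +1, matching the cycle-count sign.

+1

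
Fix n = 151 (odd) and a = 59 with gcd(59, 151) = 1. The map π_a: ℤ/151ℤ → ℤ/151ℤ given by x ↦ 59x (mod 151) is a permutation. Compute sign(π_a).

+1

Trace 19: π^k(19) = [19, 64, 1, 59, 8] for k=0..4.
Cycle type of π: 5×30 + 1; total 31 cycles.
sign(π) = (−1)^{n − #cycles} = (−1)^{151−31} = (−1)^120 = +1.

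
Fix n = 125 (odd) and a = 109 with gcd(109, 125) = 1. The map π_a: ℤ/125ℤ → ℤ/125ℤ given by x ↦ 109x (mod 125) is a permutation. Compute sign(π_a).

Trace 4: π^k(4) = [4, 61, 24, 116, 19, 71, 114] for k=0..6.
Cycle lengths of π_109 on ℤ/125ℤ: [50, 50, 10, 10, 2, 2, 1]; 7 cycles in total.
With 7 cycles on 125 points, sign = (−1)^{125−7} = +1.

+1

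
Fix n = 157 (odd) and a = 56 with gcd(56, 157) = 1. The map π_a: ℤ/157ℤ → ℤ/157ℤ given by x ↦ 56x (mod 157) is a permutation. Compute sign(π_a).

+1

Orbit of 141 under x↦56x: [141, 46, 64, 130, 58, 108, 82]… (length divides ord_157(56)).
π_56 has 7 disjoint cycles with lengths [26, 26, 26, 26, 26, 26, 1] on {0,…,156}.
157 − 7 = 150 transpositions; sign(π) = (−1)^150 = +1.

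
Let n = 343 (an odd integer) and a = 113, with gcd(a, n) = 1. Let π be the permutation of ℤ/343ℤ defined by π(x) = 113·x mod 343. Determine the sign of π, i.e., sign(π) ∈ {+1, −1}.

Trace 281: π^k(281) = [281, 197, 309, 274, 92, 106, 316] for k=0..6.
The orbit structure of x ↦ 113x mod 343: 19 orbits of sizes [49, 49, 49, 49, 49, 49, 7, 7, 7, 7, 7, 7, 1, 1, 1, 1, 1, 1, 1].
n − c = 343 − 19 = 324; sign = (−1)^324 = +1.
(113|343)_J = +1 (Zolotarev's lemma cross-check).

+1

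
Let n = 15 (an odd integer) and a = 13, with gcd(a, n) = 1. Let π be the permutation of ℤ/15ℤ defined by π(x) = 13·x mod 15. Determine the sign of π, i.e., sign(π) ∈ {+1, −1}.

Orbit of 7 under x↦13x: [7, 1, 13, 4]… (length divides ord_15(13)).
Cycle type of π: 4×3 + 1×3; total 6 cycles.
15 − 6 = 9 transpositions; sign(π) = (−1)^9 = -1.
Via Zolotarev, sign(π_{13}) = (13|15) = -1.

-1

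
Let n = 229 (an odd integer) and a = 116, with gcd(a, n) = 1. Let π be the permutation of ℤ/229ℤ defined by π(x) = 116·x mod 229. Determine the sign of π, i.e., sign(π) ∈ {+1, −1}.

-1

Trace 105: π^k(105) = [105, 43, 179, 154, 2, 3, 119] for k=0..6.
The orbit structure of x ↦ 116x mod 229: 2 orbits of sizes [228, 1].
229 − 2 = 227 transpositions; sign(π) = (−1)^227 = -1.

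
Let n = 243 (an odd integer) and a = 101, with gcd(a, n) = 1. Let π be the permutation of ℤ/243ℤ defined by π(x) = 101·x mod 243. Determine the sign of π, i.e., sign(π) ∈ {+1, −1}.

-1

Trace 34: π^k(34) = [34, 32, 73, 83, 121, 71, 124] for k=0..6.
The orbit structure of x ↦ 101x mod 243: 6 orbits of sizes [162, 54, 18, 6, 2, 1].
n − c = 243 − 6 = 237; sign = (−1)^237 = -1.
(101|243)_J = -1 (Zolotarev's lemma cross-check).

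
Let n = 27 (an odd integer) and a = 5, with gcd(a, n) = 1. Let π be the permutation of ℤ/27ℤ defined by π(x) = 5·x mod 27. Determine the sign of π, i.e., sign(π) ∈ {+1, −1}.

Start at x=1: 1 → 5 → 25 → 17 → 4 → 20 → 19 → … (one orbit).
The orbit structure of x ↦ 5x mod 27: 4 orbits of sizes [18, 6, 2, 1].
n − c = 27 − 4 = 23; sign = (−1)^23 = -1.

-1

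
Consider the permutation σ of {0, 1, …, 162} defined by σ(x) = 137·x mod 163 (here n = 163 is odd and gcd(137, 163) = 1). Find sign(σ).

-1

Trace 133: π^k(133) = [133, 128, 95, 138, 161, 52, 115] for k=0..6.
π_137 has 2 disjoint cycles with lengths [162, 1] on {0,…,162}.
2 cycles on 163: each ℓ→(−1)^(ℓ−1), product (−1)^161 = -1.
Check: (137/163) = -1 by Zolotarev.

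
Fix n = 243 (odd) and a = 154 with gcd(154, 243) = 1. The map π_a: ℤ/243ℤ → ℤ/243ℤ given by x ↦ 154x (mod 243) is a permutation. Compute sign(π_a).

Trace 172: π^k(172) = [172, 1, 154, 145, 217, 127, 118] for k=0..6.
The orbit structure of x ↦ 154x mod 243: 27 orbits of sizes [27, 27, 27, 27, 27, 27, 9, 9, 9, 9, 9, 9, 3, 3, 3, 3, 3, 3, 1, 1, 1, 1, 1, 1, 1, 1, 1].
243 − 27 = 216 transpositions; sign(π) = (−1)^216 = +1.
Check: (154/243) = +1 by Zolotarev.

+1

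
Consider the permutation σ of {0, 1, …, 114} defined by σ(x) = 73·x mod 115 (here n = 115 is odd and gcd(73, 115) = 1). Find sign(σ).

Orbit of 52 under x↦73x: [52, 1, 73, 39, 87, 26, 58]… (length divides ord_115(73)).
Decompose π into cycles: lengths [44, 44, 11, 11, 4, 1] (6 cycles, including the fixed point 0).
sign(π) = (−1)^{n − #cycles} = (−1)^{115−6} = (−1)^109 = -1.
(73|115)_J = -1 (Zolotarev's lemma cross-check).

-1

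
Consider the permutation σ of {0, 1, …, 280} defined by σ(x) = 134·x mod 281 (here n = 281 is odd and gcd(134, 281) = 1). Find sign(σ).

Orbit of 73 under x↦134x: [73, 228, 204, 79, 189, 36, 47]… (length divides ord_281(134)).
Cycle type of π: 56×5 + 1; total 6 cycles.
n − c = 281 − 6 = 275; sign = (−1)^275 = -1.
Via Zolotarev, sign(π_{134}) = (134|281) = -1.

-1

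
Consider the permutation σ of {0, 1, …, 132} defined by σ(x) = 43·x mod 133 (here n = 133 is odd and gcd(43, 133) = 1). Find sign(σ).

+1

Trace 92: π^k(92) = [92, 99, 1, 43, 120, 106, 36] for k=0..6.
Cycle type of π: 9×14 + 1×7; total 21 cycles.
Σ(ℓ_i−1) = 133−21 = 112; sign = (−1)^112 = +1.
Zolotarev: (43|133) = +1, matching the cycle-count sign.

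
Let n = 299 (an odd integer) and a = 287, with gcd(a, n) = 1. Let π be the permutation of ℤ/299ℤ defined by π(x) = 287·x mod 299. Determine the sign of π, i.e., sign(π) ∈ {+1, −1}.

Trace 157: π^k(157) = [157, 209, 183, 196, 40, 118, 79] for k=0..6.
Cycle lengths of π_287 on ℤ/299ℤ: [22, 22, 22, 22, 22, 22, 22, 22, 22, 22, 22, 22, 22, 1, 1, 1, 1, 1, 1, 1, 1, 1, 1, 1, 1, 1]; 26 cycles in total.
With 26 cycles on 299 points, sign = (−1)^{299−26} = -1.
(287|299)_J = -1 (Zolotarev's lemma cross-check).

-1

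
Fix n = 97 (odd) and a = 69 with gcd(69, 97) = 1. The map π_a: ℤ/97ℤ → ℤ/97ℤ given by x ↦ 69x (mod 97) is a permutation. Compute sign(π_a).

-1

Orbit of 1 under x↦69x: [1, 69, 8, 67, 64, 51, 27]… (length divides ord_97(69)).
Cycle type of π: 32×3 + 1; total 4 cycles.
4 cycles on 97: each ℓ→(−1)^(ℓ−1), product (−1)^93 = -1.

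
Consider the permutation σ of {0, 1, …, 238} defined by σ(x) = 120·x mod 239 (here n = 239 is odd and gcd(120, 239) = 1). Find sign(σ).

Trace 133: π^k(133) = [133, 186, 93, 166, 83, 161, 200] for k=0..6.
Decompose π into cycles: lengths [119, 119, 1] (3 cycles, including the fixed point 0).
Σ(ℓ_i−1) = 239−3 = 236; sign = (−1)^236 = +1.

+1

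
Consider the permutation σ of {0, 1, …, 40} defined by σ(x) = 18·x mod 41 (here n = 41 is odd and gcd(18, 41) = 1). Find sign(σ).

+1

Orbit of 16 under x↦18x: [16, 1, 18, 37, 10]… (length divides ord_41(18)).
Cycle lengths of π_18 on ℤ/41ℤ: [5, 5, 5, 5, 5, 5, 5, 5, 1]; 9 cycles in total.
9 cycles on 41: each ℓ→(−1)^(ℓ−1), product (−1)^32 = +1.
Zolotarev: (18|41) = +1, matching the cycle-count sign.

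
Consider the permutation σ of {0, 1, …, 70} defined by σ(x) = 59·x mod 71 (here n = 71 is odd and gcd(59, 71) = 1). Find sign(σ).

Orbit of 7 under x↦59x: [7, 58, 14, 45, 28, 19, 56]… (length divides ord_71(59)).
The orbit structure of x ↦ 59x mod 71: 2 orbits of sizes [70, 1].
2 cycles on 71: each ℓ→(−1)^(ℓ−1), product (−1)^69 = -1.
Zolotarev: (59|71) = -1, matching the cycle-count sign.

-1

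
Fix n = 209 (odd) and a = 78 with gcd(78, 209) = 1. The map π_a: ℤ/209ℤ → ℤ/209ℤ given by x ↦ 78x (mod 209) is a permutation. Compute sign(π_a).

-1

Orbit of 45 under x↦78x: [45, 166, 199, 56, 188, 34, 144]… (length divides ord_209(78)).
π_78 has 22 disjoint cycles with lengths [18, 18, 18, 18, 18, 18, 18, 18, 18, 18, 18, 1, 1, 1, 1, 1, 1, 1, 1, 1, 1, 1] on {0,…,208}.
209 − 22 = 187 transpositions; sign(π) = (−1)^187 = -1.
The Jacobi symbol (78|209) = -1 (Zolotarev) agrees.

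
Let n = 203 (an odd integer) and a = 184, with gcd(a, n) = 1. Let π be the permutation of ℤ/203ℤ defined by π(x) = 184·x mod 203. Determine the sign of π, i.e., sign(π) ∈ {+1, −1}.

Orbit of 65 under x↦184x: [65, 186, 120, 156, 81, 85, 9]… (length divides ord_203(184)).
The orbit structure of x ↦ 184x mod 203: 6 orbits of sizes [84, 84, 28, 3, 3, 1].
Σ(ℓ_i−1) = 203−6 = 197; sign = (−1)^197 = -1.

-1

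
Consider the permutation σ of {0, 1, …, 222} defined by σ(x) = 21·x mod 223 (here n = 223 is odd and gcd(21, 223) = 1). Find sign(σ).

-1

Trace 28: π^k(28) = [28, 142, 83, 182, 31, 205, 68] for k=0..6.
The orbit structure of x ↦ 21x mod 223: 2 orbits of sizes [222, 1].
n − c = 223 − 2 = 221; sign = (−1)^221 = -1.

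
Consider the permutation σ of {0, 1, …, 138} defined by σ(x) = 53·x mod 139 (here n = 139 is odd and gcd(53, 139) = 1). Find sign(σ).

Start at x=34: 34 → 134 → 13 → 133 → 99 → 104 → 91 → … (one orbit).
π_53 has 2 disjoint cycles with lengths [138, 1] on {0,…,138}.
sign(π) = (−1)^{n − #cycles} = (−1)^{139−2} = (−1)^137 = -1.
Check: (53/139) = -1 by Zolotarev.

-1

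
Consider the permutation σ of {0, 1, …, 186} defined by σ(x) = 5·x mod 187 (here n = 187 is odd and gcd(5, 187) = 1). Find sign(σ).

-1

Orbit of 177 under x↦5x: [177, 137, 124, 59, 108, 166, 82]… (length divides ord_187(5)).
Decompose π into cycles: lengths [80, 80, 16, 5, 5, 1] (6 cycles, including the fixed point 0).
With 6 cycles on 187 points, sign = (−1)^{187−6} = -1.
Check: (5/187) = -1 by Zolotarev.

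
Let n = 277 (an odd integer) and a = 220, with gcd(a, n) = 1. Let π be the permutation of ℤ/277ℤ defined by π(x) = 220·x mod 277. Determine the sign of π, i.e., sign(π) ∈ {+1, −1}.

+1

Orbit of 102 under x↦220x: [102, 3, 106, 52, 83, 255, 146]… (length divides ord_277(220)).
Decompose π into cycles: lengths [138, 138, 1] (3 cycles, including the fixed point 0).
Σ(ℓ_i−1) = 277−3 = 274; sign = (−1)^274 = +1.
(220|277)_J = +1 (Zolotarev's lemma cross-check).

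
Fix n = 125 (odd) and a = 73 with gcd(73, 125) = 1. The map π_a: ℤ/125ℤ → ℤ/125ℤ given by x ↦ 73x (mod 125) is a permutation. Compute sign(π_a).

-1

Start at x=3: 3 → 94 → 112 → 51 → 98 → 29 → 117 → … (one orbit).
Decompose π into cycles: lengths [100, 20, 4, 1] (4 cycles, including the fixed point 0).
Σ(ℓ_i−1) = 125−4 = 121; sign = (−1)^121 = -1.
(73|125)_J = -1 (Zolotarev's lemma cross-check).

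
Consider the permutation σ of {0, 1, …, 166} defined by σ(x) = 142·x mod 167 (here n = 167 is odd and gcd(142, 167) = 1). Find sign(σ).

-1

Trace 90: π^k(90) = [90, 88, 138, 57, 78, 54, 153] for k=0..6.
Cycle lengths of π_142 on ℤ/167ℤ: [166, 1]; 2 cycles in total.
2 cycles on 167: each ℓ→(−1)^(ℓ−1), product (−1)^165 = -1.
Via Zolotarev, sign(π_{142}) = (142|167) = -1.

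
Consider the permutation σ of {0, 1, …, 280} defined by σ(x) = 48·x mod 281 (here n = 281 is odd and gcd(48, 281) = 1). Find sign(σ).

-1

Start at x=138: 138 → 161 → 141 → 24 → 28 → 220 → 163 → … (one orbit).
Cycle lengths of π_48 on ℤ/281ℤ: [280, 1]; 2 cycles in total.
n − c = 281 − 2 = 279; sign = (−1)^279 = -1.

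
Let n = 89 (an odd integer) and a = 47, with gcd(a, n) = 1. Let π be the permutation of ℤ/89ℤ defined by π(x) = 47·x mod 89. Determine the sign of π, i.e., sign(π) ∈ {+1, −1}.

Start at x=32: 32 → 80 → 22 → 55 → 4 → 10 → 25 → … (one orbit).
Decompose π into cycles: lengths [44, 44, 1] (3 cycles, including the fixed point 0).
89 − 3 = 86 transpositions; sign(π) = (−1)^86 = +1.

+1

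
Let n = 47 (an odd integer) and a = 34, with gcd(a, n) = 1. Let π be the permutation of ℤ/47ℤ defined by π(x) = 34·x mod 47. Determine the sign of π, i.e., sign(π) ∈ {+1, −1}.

+1

Orbit of 17 under x↦34x: [17, 14, 6, 16, 27, 25, 4]… (length divides ord_47(34)).
Decompose π into cycles: lengths [23, 23, 1] (3 cycles, including the fixed point 0).
Σ(ℓ_i−1) = 47−3 = 44; sign = (−1)^44 = +1.
(34|47)_J = +1 (Zolotarev's lemma cross-check).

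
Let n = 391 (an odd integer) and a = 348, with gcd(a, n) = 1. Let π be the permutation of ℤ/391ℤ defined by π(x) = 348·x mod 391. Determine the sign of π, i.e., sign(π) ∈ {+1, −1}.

Orbit of 169 under x↦348x: [169, 162, 72, 32, 188, 127, 13]… (length divides ord_391(348)).
Cycle lengths of π_348 on ℤ/391ℤ: [88, 88, 88, 88, 11, 11, 8, 8, 1]; 9 cycles in total.
Σ(ℓ_i−1) = 391−9 = 382; sign = (−1)^382 = +1.
The Jacobi symbol (348|391) = +1 (Zolotarev) agrees.

+1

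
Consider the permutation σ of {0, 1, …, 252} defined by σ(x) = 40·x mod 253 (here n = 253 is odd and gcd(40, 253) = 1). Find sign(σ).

Orbit of 48 under x↦40x: [48, 149, 141, 74, 177, 249, 93]… (length divides ord_253(40)).
The orbit structure of x ↦ 40x mod 253: 5 orbits of sizes [110, 110, 22, 10, 1].
n − c = 253 − 5 = 248; sign = (−1)^248 = +1.

+1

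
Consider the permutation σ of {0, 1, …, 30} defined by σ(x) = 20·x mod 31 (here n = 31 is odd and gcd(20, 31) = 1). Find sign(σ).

+1

Start at x=5: 5 → 7 → 16 → 10 → 14 → 1 → 20 → … (one orbit).
Cycle type of π: 15×2 + 1; total 3 cycles.
Σ(ℓ_i−1) = 31−3 = 28; sign = (−1)^28 = +1.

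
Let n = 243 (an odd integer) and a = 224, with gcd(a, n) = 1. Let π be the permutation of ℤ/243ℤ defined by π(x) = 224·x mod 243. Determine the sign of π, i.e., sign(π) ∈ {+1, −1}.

Orbit of 143 under x↦224x: [143, 199, 107, 154, 233, 190, 35]… (length divides ord_243(224)).
π_224 has 14 disjoint cycles with lengths [54, 54, 54, 18, 18, 18, 6, 6, 6, 2, 2, 2, 2, 1] on {0,…,242}.
With 14 cycles on 243 points, sign = (−1)^{243−14} = -1.

-1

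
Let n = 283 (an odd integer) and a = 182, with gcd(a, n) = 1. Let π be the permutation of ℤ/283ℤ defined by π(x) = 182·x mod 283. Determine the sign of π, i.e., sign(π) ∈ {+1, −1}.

Trace 28: π^k(28) = [28, 2, 81, 26, 204, 55, 105] for k=0..6.
The orbit structure of x ↦ 182x mod 283: 2 orbits of sizes [282, 1].
2 cycles on 283: each ℓ→(−1)^(ℓ−1), product (−1)^281 = -1.
Via Zolotarev, sign(π_{182}) = (182|283) = -1.

-1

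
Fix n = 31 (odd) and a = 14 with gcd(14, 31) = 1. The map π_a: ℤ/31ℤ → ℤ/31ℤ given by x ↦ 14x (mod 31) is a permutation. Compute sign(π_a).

Start at x=4: 4 → 25 → 9 → 2 → 28 → 20 → 1 → … (one orbit).
3 cycles of lengths [15, 15, 1].
sign(π) = (−1)^{n − #cycles} = (−1)^{31−3} = (−1)^28 = +1.

+1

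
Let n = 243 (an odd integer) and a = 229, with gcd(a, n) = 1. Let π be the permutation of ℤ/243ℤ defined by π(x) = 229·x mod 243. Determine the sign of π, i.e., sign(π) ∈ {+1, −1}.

Orbit of 163 under x↦229x: [163, 148, 115, 91, 184, 97, 100]… (length divides ord_243(229)).
The orbit structure of x ↦ 229x mod 243: 11 orbits of sizes [81, 81, 27, 27, 9, 9, 3, 3, 1, 1, 1].
With 11 cycles on 243 points, sign = (−1)^{243−11} = +1.
(229|243)_J = +1 (Zolotarev's lemma cross-check).

+1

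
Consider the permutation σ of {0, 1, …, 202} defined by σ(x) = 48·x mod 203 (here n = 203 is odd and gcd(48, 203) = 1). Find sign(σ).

+1

Orbit of 183 under x↦48x: [183, 55, 1, 48, 71, 160, 169]… (length divides ord_203(48)).
Cycle lengths of π_48 on ℤ/203ℤ: [28, 28, 28, 28, 28, 28, 28, 2, 2, 2, 1]; 11 cycles in total.
n − c = 203 − 11 = 192; sign = (−1)^192 = +1.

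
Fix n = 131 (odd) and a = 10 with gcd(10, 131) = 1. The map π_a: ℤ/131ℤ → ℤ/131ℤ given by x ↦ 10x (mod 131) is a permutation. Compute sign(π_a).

-1

Start at x=117: 117 → 122 → 41 → 17 → 39 → 128 → 101 → … (one orbit).
2 cycles of lengths [130, 1].
sign(π) = (−1)^{n − #cycles} = (−1)^{131−2} = (−1)^129 = -1.
Via Zolotarev, sign(π_{10}) = (10|131) = -1.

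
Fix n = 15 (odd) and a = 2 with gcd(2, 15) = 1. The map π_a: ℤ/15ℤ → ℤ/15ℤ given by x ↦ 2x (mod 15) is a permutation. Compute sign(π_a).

Trace 2: π^k(2) = [2, 4, 8, 1] for k=0..3.
The orbit structure of x ↦ 2x mod 15: 5 orbits of sizes [4, 4, 4, 2, 1].
sign(π) = (−1)^{n − #cycles} = (−1)^{15−5} = (−1)^10 = +1.

+1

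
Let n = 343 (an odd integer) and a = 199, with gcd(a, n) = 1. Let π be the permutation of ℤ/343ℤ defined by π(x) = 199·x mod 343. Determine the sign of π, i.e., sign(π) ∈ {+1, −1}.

Trace 240: π^k(240) = [240, 83, 53, 257, 36, 304, 128] for k=0..6.
π_199 has 4 disjoint cycles with lengths [294, 42, 6, 1] on {0,…,342}.
343 − 4 = 339 transpositions; sign(π) = (−1)^339 = -1.
Check: (199/343) = -1 by Zolotarev.

-1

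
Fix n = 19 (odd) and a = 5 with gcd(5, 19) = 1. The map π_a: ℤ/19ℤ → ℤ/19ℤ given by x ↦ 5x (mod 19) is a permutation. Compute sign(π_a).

+1

Start at x=6: 6 → 11 → 17 → 9 → 7 → 16 → 4 → … (one orbit).
The orbit structure of x ↦ 5x mod 19: 3 orbits of sizes [9, 9, 1].
n − c = 19 − 3 = 16; sign = (−1)^16 = +1.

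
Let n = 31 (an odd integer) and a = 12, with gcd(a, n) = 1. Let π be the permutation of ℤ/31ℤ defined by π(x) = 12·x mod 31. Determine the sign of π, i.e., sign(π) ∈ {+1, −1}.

Trace 23: π^k(23) = [23, 28, 26, 2, 24, 9, 15] for k=0..6.
Decompose π into cycles: lengths [30, 1] (2 cycles, including the fixed point 0).
sign(π) = (−1)^{n − #cycles} = (−1)^{31−2} = (−1)^29 = -1.
The Jacobi symbol (12|31) = -1 (Zolotarev) agrees.

-1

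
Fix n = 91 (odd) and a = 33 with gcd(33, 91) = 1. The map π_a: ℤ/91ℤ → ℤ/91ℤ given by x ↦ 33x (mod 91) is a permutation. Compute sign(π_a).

Orbit of 83 under x↦33x: [83, 9, 24, 64, 19, 81, 34]… (length divides ord_91(33)).
The orbit structure of x ↦ 33x mod 91: 9 orbits of sizes [12, 12, 12, 12, 12, 12, 12, 6, 1].
91 − 9 = 82 transpositions; sign(π) = (−1)^82 = +1.
Check: (33/91) = +1 by Zolotarev.

+1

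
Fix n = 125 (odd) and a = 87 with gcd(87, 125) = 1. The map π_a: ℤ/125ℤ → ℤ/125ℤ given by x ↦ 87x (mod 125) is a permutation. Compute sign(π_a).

-1

Start at x=16: 16 → 17 → 104 → 48 → 51 → 62 → 19 → … (one orbit).
Cycle lengths of π_87 on ℤ/125ℤ: [100, 20, 4, 1]; 4 cycles in total.
n − c = 125 − 4 = 121; sign = (−1)^121 = -1.
(87|125)_J = -1 (Zolotarev's lemma cross-check).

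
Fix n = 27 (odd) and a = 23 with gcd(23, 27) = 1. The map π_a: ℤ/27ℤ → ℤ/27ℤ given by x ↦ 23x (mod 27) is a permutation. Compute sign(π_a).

Orbit of 16 under x↦23x: [16, 17, 13, 2, 19, 5, 7]… (length divides ord_27(23)).
Cycle lengths of π_23 on ℤ/27ℤ: [18, 6, 2, 1]; 4 cycles in total.
sign(π) = (−1)^{n − #cycles} = (−1)^{27−4} = (−1)^23 = -1.
Check: (23/27) = -1 by Zolotarev.

-1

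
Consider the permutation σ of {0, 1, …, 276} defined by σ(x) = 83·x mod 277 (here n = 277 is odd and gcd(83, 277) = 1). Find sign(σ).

Start at x=188: 188 → 92 → 157 → 12 → 165 → 122 → 154 → … (one orbit).
π_83 has 3 disjoint cycles with lengths [138, 138, 1] on {0,…,276}.
3 cycles on 277: each ℓ→(−1)^(ℓ−1), product (−1)^274 = +1.

+1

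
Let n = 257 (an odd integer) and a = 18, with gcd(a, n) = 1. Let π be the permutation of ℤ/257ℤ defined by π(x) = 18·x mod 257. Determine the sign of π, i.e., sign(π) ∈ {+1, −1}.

+1

Start at x=196: 196 → 187 → 25 → 193 → 133 → 81 → 173 → … (one orbit).
Cycle type of π: 128×2 + 1; total 3 cycles.
3 cycles on 257: each ℓ→(−1)^(ℓ−1), product (−1)^254 = +1.
Via Zolotarev, sign(π_{18}) = (18|257) = +1.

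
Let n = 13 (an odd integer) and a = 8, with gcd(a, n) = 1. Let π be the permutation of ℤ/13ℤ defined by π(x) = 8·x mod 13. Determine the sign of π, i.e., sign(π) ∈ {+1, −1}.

Start at x=12: 12 → 5 → 1 → 8 → 12 (one orbit).
Cycle type of π: 4×3 + 1; total 4 cycles.
4 cycles on 13: each ℓ→(−1)^(ℓ−1), product (−1)^9 = -1.

-1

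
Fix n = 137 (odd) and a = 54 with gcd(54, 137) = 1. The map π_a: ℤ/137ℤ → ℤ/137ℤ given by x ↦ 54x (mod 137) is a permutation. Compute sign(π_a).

-1

Orbit of 15 under x↦54x: [15, 125, 37, 80, 73, 106, 107]… (length divides ord_137(54)).
Cycle lengths of π_54 on ℤ/137ℤ: [136, 1]; 2 cycles in total.
Σ(ℓ_i−1) = 137−2 = 135; sign = (−1)^135 = -1.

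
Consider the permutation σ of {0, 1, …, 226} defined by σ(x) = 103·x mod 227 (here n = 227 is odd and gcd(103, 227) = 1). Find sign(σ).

+1

Trace 122: π^k(122) = [122, 81, 171, 134, 182, 132, 203] for k=0..6.
Decompose π into cycles: lengths [113, 113, 1] (3 cycles, including the fixed point 0).
227 − 3 = 224 transpositions; sign(π) = (−1)^224 = +1.
Zolotarev: (103|227) = +1, matching the cycle-count sign.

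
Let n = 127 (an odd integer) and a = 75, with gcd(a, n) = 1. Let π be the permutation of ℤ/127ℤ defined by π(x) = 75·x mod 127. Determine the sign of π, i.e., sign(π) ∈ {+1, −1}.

Orbit of 20 under x↦75x: [20, 103, 105, 1, 75, 37, 108]… (length divides ord_127(75)).
The orbit structure of x ↦ 75x mod 127: 8 orbits of sizes [18, 18, 18, 18, 18, 18, 18, 1].
8 cycles on 127: each ℓ→(−1)^(ℓ−1), product (−1)^119 = -1.
Via Zolotarev, sign(π_{75}) = (75|127) = -1.

-1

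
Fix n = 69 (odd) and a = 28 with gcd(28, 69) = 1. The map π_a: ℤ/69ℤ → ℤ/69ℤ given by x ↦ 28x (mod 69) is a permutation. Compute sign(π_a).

-1

Trace 28: π^k(28) = [28, 25, 10, 4, 43, 31, 40] for k=0..6.
Cycle lengths of π_28 on ℤ/69ℤ: [22, 22, 22, 1, 1, 1]; 6 cycles in total.
6 cycles on 69: each ℓ→(−1)^(ℓ−1), product (−1)^63 = -1.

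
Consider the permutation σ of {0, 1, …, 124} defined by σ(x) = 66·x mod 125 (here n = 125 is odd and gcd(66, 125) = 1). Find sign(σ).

+1

Start at x=51: 51 → 116 → 31 → 46 → 36 → 1 → 66 → … (one orbit).
13 cycles of lengths [25, 25, 25, 25, 5, 5, 5, 5, 1, 1, 1, 1, 1].
125 − 13 = 112 transpositions; sign(π) = (−1)^112 = +1.
Zolotarev: (66|125) = +1, matching the cycle-count sign.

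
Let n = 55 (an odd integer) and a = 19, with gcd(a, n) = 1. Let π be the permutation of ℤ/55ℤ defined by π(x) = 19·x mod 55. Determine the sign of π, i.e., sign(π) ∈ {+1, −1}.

-1

Trace 19: π^k(19) = [19, 31, 39, 26, 54, 36, 24] for k=0..6.
Decompose π into cycles: lengths [10, 10, 10, 10, 10, 2, 2, 1] (8 cycles, including the fixed point 0).
sign(π) = (−1)^{n − #cycles} = (−1)^{55−8} = (−1)^47 = -1.
Check: (19/55) = -1 by Zolotarev.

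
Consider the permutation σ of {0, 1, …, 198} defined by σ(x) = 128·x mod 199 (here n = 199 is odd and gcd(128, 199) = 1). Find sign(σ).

+1

Trace 49: π^k(49) = [49, 103, 50, 32, 116, 122, 94] for k=0..6.
Cycle lengths of π_128 on ℤ/199ℤ: [99, 99, 1]; 3 cycles in total.
n − c = 199 − 3 = 196; sign = (−1)^196 = +1.
The Jacobi symbol (128|199) = +1 (Zolotarev) agrees.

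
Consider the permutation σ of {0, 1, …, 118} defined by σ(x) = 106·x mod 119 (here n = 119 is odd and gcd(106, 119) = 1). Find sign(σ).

Trace 50: π^k(50) = [50, 64, 1, 106] for k=0..3.
Decompose π into cycles: lengths [4, 4, 4, 4, 4, 4, 4, 4, 4, 4, 4, 4, 4, 4, 4, 4, 4, 4, 4, 4, 4, 4, 4, 4, 4, 4, 4, 4, 1, 1, 1, 1, 1, 1, 1] (35 cycles, including the fixed point 0).
sign(π) = (−1)^{n − #cycles} = (−1)^{119−35} = (−1)^84 = +1.

+1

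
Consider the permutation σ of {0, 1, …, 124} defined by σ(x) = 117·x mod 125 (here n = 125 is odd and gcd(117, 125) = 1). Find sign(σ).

Start at x=37: 37 → 79 → 118 → 56 → 52 → 84 → 78 → … (one orbit).
The orbit structure of x ↦ 117x mod 125: 4 orbits of sizes [100, 20, 4, 1].
Σ(ℓ_i−1) = 125−4 = 121; sign = (−1)^121 = -1.

-1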